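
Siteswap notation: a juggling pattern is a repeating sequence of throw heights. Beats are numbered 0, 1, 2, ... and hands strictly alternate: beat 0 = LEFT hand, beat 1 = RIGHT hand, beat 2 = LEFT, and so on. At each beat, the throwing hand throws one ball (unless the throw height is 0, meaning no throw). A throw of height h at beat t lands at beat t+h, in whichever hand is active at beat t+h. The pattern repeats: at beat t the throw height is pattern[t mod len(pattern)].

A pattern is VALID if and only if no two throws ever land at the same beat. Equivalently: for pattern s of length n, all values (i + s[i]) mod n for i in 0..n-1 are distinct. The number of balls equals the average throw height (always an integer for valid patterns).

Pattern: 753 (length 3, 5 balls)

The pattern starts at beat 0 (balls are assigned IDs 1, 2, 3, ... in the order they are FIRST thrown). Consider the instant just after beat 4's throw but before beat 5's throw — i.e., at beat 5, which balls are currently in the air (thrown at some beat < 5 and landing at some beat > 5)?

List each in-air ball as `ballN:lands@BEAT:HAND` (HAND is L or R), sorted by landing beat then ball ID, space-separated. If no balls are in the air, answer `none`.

Beat 0 (L): throw ball1 h=7 -> lands@7:R; in-air after throw: [b1@7:R]
Beat 1 (R): throw ball2 h=5 -> lands@6:L; in-air after throw: [b2@6:L b1@7:R]
Beat 2 (L): throw ball3 h=3 -> lands@5:R; in-air after throw: [b3@5:R b2@6:L b1@7:R]
Beat 3 (R): throw ball4 h=7 -> lands@10:L; in-air after throw: [b3@5:R b2@6:L b1@7:R b4@10:L]
Beat 4 (L): throw ball5 h=5 -> lands@9:R; in-air after throw: [b3@5:R b2@6:L b1@7:R b5@9:R b4@10:L]
Beat 5 (R): throw ball3 h=3 -> lands@8:L; in-air after throw: [b2@6:L b1@7:R b3@8:L b5@9:R b4@10:L]

Answer: ball2:lands@6:L ball1:lands@7:R ball5:lands@9:R ball4:lands@10:L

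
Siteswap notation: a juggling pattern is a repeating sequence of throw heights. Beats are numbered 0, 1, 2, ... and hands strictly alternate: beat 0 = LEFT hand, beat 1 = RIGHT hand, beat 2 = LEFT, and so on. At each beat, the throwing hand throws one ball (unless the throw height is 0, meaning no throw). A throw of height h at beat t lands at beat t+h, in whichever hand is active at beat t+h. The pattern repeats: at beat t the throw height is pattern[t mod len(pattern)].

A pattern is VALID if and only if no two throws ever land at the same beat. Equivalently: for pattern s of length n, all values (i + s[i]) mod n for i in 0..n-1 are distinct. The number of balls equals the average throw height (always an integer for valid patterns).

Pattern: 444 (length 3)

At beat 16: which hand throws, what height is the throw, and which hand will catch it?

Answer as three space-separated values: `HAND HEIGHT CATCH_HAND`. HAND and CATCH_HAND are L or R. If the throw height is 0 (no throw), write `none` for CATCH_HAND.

Answer: L 4 L

Derivation:
Beat 16: 16 mod 2 = 0, so hand = L
Throw height = pattern[16 mod 3] = pattern[1] = 4
Lands at beat 16+4=20, 20 mod 2 = 0, so catch hand = L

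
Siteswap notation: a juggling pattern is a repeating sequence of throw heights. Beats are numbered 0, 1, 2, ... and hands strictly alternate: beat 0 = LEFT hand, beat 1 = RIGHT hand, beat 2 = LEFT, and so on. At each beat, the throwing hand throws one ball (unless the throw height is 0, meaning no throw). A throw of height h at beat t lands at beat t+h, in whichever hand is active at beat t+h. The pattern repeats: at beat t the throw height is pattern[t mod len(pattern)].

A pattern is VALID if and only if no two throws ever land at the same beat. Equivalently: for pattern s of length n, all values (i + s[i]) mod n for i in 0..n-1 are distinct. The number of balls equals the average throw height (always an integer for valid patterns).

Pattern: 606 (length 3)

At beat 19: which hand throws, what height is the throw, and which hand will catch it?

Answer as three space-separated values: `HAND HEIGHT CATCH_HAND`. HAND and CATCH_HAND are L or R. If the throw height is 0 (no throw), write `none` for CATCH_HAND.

Answer: R 0 none

Derivation:
Beat 19: 19 mod 2 = 1, so hand = R
Throw height = pattern[19 mod 3] = pattern[1] = 0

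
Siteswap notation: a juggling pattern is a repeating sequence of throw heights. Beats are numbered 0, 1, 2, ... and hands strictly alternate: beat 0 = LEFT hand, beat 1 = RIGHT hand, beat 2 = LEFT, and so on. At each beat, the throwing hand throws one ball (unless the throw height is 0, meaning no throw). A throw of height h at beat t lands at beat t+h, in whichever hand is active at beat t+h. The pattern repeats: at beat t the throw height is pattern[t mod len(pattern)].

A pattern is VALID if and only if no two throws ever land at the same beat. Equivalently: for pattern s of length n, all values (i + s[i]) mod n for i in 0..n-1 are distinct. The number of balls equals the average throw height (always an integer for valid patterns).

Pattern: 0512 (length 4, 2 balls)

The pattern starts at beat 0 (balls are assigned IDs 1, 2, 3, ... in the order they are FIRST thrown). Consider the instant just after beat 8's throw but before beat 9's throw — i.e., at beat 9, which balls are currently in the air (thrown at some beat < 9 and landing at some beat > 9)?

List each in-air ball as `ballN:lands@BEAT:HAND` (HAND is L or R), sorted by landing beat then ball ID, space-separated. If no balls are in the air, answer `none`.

Beat 1 (R): throw ball1 h=5 -> lands@6:L; in-air after throw: [b1@6:L]
Beat 2 (L): throw ball2 h=1 -> lands@3:R; in-air after throw: [b2@3:R b1@6:L]
Beat 3 (R): throw ball2 h=2 -> lands@5:R; in-air after throw: [b2@5:R b1@6:L]
Beat 5 (R): throw ball2 h=5 -> lands@10:L; in-air after throw: [b1@6:L b2@10:L]
Beat 6 (L): throw ball1 h=1 -> lands@7:R; in-air after throw: [b1@7:R b2@10:L]
Beat 7 (R): throw ball1 h=2 -> lands@9:R; in-air after throw: [b1@9:R b2@10:L]
Beat 9 (R): throw ball1 h=5 -> lands@14:L; in-air after throw: [b2@10:L b1@14:L]

Answer: ball2:lands@10:L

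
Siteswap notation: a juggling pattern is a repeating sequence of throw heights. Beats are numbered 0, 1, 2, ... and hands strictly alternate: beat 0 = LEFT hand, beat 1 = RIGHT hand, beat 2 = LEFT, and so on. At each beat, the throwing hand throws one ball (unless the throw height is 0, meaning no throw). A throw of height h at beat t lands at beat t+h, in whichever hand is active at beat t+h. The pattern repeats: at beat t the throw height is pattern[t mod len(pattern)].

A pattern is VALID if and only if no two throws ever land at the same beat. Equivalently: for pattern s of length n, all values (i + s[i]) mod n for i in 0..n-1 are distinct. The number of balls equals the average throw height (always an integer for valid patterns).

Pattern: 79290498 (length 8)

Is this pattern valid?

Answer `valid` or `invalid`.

Answer: invalid

Derivation:
i=0: (i + s[i]) mod n = (0 + 7) mod 8 = 7
i=1: (i + s[i]) mod n = (1 + 9) mod 8 = 2
i=2: (i + s[i]) mod n = (2 + 2) mod 8 = 4
i=3: (i + s[i]) mod n = (3 + 9) mod 8 = 4
i=4: (i + s[i]) mod n = (4 + 0) mod 8 = 4
i=5: (i + s[i]) mod n = (5 + 4) mod 8 = 1
i=6: (i + s[i]) mod n = (6 + 9) mod 8 = 7
i=7: (i + s[i]) mod n = (7 + 8) mod 8 = 7
Residues: [7, 2, 4, 4, 4, 1, 7, 7], distinct: False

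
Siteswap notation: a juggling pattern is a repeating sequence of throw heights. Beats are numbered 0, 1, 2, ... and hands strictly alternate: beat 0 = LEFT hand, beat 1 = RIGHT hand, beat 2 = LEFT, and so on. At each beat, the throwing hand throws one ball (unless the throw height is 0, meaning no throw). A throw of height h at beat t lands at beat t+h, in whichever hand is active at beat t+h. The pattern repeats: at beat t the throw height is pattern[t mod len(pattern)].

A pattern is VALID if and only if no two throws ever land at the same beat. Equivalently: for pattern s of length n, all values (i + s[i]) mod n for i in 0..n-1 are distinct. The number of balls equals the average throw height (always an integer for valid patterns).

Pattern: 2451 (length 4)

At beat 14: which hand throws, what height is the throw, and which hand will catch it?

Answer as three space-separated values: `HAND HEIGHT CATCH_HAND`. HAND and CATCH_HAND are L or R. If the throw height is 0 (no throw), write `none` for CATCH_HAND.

Beat 14: 14 mod 2 = 0, so hand = L
Throw height = pattern[14 mod 4] = pattern[2] = 5
Lands at beat 14+5=19, 19 mod 2 = 1, so catch hand = R

Answer: L 5 R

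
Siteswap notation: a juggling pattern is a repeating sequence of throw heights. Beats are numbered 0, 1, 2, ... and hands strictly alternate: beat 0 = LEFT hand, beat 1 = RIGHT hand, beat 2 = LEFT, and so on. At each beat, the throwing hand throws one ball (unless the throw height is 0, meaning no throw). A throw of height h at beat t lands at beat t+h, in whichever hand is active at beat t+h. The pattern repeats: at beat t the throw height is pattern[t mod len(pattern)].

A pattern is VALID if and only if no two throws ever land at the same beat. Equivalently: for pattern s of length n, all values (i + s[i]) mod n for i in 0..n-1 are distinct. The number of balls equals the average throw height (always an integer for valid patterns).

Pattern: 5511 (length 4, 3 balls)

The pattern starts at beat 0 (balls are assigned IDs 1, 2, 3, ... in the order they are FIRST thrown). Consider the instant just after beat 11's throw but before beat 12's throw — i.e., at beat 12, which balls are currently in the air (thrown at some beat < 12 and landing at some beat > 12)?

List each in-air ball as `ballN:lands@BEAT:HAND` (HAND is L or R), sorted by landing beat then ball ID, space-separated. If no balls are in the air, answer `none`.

Beat 0 (L): throw ball1 h=5 -> lands@5:R; in-air after throw: [b1@5:R]
Beat 1 (R): throw ball2 h=5 -> lands@6:L; in-air after throw: [b1@5:R b2@6:L]
Beat 2 (L): throw ball3 h=1 -> lands@3:R; in-air after throw: [b3@3:R b1@5:R b2@6:L]
Beat 3 (R): throw ball3 h=1 -> lands@4:L; in-air after throw: [b3@4:L b1@5:R b2@6:L]
Beat 4 (L): throw ball3 h=5 -> lands@9:R; in-air after throw: [b1@5:R b2@6:L b3@9:R]
Beat 5 (R): throw ball1 h=5 -> lands@10:L; in-air after throw: [b2@6:L b3@9:R b1@10:L]
Beat 6 (L): throw ball2 h=1 -> lands@7:R; in-air after throw: [b2@7:R b3@9:R b1@10:L]
Beat 7 (R): throw ball2 h=1 -> lands@8:L; in-air after throw: [b2@8:L b3@9:R b1@10:L]
Beat 8 (L): throw ball2 h=5 -> lands@13:R; in-air after throw: [b3@9:R b1@10:L b2@13:R]
Beat 9 (R): throw ball3 h=5 -> lands@14:L; in-air after throw: [b1@10:L b2@13:R b3@14:L]
Beat 10 (L): throw ball1 h=1 -> lands@11:R; in-air after throw: [b1@11:R b2@13:R b3@14:L]
Beat 11 (R): throw ball1 h=1 -> lands@12:L; in-air after throw: [b1@12:L b2@13:R b3@14:L]
Beat 12 (L): throw ball1 h=5 -> lands@17:R; in-air after throw: [b2@13:R b3@14:L b1@17:R]

Answer: ball2:lands@13:R ball3:lands@14:L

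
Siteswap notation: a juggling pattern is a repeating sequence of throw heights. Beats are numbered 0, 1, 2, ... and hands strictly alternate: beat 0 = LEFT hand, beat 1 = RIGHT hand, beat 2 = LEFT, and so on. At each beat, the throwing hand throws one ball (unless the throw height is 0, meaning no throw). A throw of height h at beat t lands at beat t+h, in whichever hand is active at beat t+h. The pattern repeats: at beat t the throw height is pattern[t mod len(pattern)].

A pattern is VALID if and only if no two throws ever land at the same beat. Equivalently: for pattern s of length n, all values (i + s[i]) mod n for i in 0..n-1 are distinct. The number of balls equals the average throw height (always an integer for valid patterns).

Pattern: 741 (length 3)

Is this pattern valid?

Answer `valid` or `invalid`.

Answer: valid

Derivation:
i=0: (i + s[i]) mod n = (0 + 7) mod 3 = 1
i=1: (i + s[i]) mod n = (1 + 4) mod 3 = 2
i=2: (i + s[i]) mod n = (2 + 1) mod 3 = 0
Residues: [1, 2, 0], distinct: True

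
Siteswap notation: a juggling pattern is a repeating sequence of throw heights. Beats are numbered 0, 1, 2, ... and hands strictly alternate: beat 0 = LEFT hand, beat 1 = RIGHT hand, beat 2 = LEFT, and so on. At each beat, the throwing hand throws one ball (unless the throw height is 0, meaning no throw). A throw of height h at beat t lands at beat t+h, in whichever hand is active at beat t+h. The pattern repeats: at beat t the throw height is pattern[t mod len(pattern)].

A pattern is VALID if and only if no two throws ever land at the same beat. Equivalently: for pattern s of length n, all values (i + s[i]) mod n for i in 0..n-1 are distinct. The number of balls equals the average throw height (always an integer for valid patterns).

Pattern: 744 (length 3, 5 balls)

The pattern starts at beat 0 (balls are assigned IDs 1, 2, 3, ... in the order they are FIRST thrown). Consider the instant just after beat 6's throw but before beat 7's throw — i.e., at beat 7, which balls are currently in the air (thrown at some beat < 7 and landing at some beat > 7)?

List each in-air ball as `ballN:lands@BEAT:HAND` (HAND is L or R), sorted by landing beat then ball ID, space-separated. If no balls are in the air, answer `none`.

Beat 0 (L): throw ball1 h=7 -> lands@7:R; in-air after throw: [b1@7:R]
Beat 1 (R): throw ball2 h=4 -> lands@5:R; in-air after throw: [b2@5:R b1@7:R]
Beat 2 (L): throw ball3 h=4 -> lands@6:L; in-air after throw: [b2@5:R b3@6:L b1@7:R]
Beat 3 (R): throw ball4 h=7 -> lands@10:L; in-air after throw: [b2@5:R b3@6:L b1@7:R b4@10:L]
Beat 4 (L): throw ball5 h=4 -> lands@8:L; in-air after throw: [b2@5:R b3@6:L b1@7:R b5@8:L b4@10:L]
Beat 5 (R): throw ball2 h=4 -> lands@9:R; in-air after throw: [b3@6:L b1@7:R b5@8:L b2@9:R b4@10:L]
Beat 6 (L): throw ball3 h=7 -> lands@13:R; in-air after throw: [b1@7:R b5@8:L b2@9:R b4@10:L b3@13:R]
Beat 7 (R): throw ball1 h=4 -> lands@11:R; in-air after throw: [b5@8:L b2@9:R b4@10:L b1@11:R b3@13:R]

Answer: ball5:lands@8:L ball2:lands@9:R ball4:lands@10:L ball3:lands@13:R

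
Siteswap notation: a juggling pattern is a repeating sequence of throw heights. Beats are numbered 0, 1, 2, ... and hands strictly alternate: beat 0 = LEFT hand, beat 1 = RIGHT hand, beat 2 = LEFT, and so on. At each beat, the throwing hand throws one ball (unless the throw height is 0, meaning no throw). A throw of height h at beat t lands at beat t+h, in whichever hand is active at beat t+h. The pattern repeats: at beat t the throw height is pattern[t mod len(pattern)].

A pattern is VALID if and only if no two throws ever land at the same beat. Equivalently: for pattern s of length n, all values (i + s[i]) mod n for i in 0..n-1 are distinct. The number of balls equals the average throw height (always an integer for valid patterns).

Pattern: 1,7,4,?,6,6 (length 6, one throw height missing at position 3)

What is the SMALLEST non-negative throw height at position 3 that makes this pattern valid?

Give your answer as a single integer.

i=0: (0 + 1) mod 6 = 1
i=1: (1 + 7) mod 6 = 2
i=2: (2 + 4) mod 6 = 0
i=3: s[i]=? (unknown)
i=4: (4 + 6) mod 6 = 4
i=5: (5 + 6) mod 6 = 5
Known residues: [0, 1, 2, 4, 5]; need a permutation of 0..5, so missing residue r = 3
Need (3 + s) mod 6 = 3; smallest s = (3 - 3) mod 6 = 0

Answer: 0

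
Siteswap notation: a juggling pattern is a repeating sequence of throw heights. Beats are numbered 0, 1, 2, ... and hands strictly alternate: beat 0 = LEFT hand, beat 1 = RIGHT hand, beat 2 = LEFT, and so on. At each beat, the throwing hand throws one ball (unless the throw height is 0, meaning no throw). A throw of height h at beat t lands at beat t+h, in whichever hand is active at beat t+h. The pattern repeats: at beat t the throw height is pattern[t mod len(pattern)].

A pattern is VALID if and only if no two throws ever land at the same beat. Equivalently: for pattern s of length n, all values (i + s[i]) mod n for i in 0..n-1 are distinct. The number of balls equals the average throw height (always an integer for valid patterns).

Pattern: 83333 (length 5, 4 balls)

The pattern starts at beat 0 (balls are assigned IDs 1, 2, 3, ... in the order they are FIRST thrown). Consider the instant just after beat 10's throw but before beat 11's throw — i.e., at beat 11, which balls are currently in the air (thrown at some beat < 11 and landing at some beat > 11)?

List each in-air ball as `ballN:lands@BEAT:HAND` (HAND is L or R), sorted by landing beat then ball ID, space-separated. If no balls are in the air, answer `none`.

Answer: ball4:lands@12:L ball3:lands@13:R ball2:lands@18:L

Derivation:
Beat 0 (L): throw ball1 h=8 -> lands@8:L; in-air after throw: [b1@8:L]
Beat 1 (R): throw ball2 h=3 -> lands@4:L; in-air after throw: [b2@4:L b1@8:L]
Beat 2 (L): throw ball3 h=3 -> lands@5:R; in-air after throw: [b2@4:L b3@5:R b1@8:L]
Beat 3 (R): throw ball4 h=3 -> lands@6:L; in-air after throw: [b2@4:L b3@5:R b4@6:L b1@8:L]
Beat 4 (L): throw ball2 h=3 -> lands@7:R; in-air after throw: [b3@5:R b4@6:L b2@7:R b1@8:L]
Beat 5 (R): throw ball3 h=8 -> lands@13:R; in-air after throw: [b4@6:L b2@7:R b1@8:L b3@13:R]
Beat 6 (L): throw ball4 h=3 -> lands@9:R; in-air after throw: [b2@7:R b1@8:L b4@9:R b3@13:R]
Beat 7 (R): throw ball2 h=3 -> lands@10:L; in-air after throw: [b1@8:L b4@9:R b2@10:L b3@13:R]
Beat 8 (L): throw ball1 h=3 -> lands@11:R; in-air after throw: [b4@9:R b2@10:L b1@11:R b3@13:R]
Beat 9 (R): throw ball4 h=3 -> lands@12:L; in-air after throw: [b2@10:L b1@11:R b4@12:L b3@13:R]
Beat 10 (L): throw ball2 h=8 -> lands@18:L; in-air after throw: [b1@11:R b4@12:L b3@13:R b2@18:L]
Beat 11 (R): throw ball1 h=3 -> lands@14:L; in-air after throw: [b4@12:L b3@13:R b1@14:L b2@18:L]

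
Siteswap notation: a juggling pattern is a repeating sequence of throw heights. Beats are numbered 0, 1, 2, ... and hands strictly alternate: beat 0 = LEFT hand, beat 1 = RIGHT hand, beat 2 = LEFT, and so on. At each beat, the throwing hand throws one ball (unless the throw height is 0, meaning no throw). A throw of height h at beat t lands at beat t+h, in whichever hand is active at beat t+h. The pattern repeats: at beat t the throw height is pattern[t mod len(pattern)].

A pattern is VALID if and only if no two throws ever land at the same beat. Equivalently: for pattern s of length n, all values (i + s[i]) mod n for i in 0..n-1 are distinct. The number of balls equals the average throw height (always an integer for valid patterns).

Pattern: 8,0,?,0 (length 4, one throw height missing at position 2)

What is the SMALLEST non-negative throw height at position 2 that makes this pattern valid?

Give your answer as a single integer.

i=0: (0 + 8) mod 4 = 0
i=1: (1 + 0) mod 4 = 1
i=2: s[i]=? (unknown)
i=3: (3 + 0) mod 4 = 3
Known residues: [0, 1, 3]; need a permutation of 0..3, so missing residue r = 2
Need (2 + s) mod 4 = 2; smallest s = (2 - 2) mod 4 = 0

Answer: 0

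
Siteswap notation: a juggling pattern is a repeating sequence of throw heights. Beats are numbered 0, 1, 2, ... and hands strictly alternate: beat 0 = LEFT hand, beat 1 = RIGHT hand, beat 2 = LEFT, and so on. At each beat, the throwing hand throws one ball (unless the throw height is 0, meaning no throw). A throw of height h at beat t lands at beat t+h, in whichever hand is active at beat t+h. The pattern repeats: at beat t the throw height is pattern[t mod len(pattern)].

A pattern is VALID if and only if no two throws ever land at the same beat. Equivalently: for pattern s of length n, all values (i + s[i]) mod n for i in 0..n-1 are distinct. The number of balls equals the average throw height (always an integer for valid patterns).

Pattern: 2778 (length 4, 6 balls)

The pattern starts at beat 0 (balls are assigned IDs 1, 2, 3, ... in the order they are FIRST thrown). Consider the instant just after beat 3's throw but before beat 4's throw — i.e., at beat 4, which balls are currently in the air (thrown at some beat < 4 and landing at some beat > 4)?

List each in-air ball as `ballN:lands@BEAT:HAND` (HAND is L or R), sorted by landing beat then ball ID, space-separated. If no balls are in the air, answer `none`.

Beat 0 (L): throw ball1 h=2 -> lands@2:L; in-air after throw: [b1@2:L]
Beat 1 (R): throw ball2 h=7 -> lands@8:L; in-air after throw: [b1@2:L b2@8:L]
Beat 2 (L): throw ball1 h=7 -> lands@9:R; in-air after throw: [b2@8:L b1@9:R]
Beat 3 (R): throw ball3 h=8 -> lands@11:R; in-air after throw: [b2@8:L b1@9:R b3@11:R]
Beat 4 (L): throw ball4 h=2 -> lands@6:L; in-air after throw: [b4@6:L b2@8:L b1@9:R b3@11:R]

Answer: ball2:lands@8:L ball1:lands@9:R ball3:lands@11:R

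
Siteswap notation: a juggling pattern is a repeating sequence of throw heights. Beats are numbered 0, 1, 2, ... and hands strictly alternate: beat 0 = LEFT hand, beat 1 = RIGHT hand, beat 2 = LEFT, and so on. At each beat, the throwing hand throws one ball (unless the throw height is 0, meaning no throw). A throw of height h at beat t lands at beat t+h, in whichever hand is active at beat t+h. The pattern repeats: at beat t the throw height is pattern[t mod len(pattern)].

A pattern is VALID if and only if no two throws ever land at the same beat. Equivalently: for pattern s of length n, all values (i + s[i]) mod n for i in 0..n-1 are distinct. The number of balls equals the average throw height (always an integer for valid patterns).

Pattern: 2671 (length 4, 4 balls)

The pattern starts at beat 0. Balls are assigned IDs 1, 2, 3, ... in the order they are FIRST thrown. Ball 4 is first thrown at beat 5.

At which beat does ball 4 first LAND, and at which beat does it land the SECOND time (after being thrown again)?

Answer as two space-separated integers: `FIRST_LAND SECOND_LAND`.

Beat 0 (L): throw ball1 h=2 -> lands@2:L; in-air after throw: [b1@2:L]
Beat 1 (R): throw ball2 h=6 -> lands@7:R; in-air after throw: [b1@2:L b2@7:R]
Beat 2 (L): throw ball1 h=7 -> lands@9:R; in-air after throw: [b2@7:R b1@9:R]
Beat 3 (R): throw ball3 h=1 -> lands@4:L; in-air after throw: [b3@4:L b2@7:R b1@9:R]
Beat 4 (L): throw ball3 h=2 -> lands@6:L; in-air after throw: [b3@6:L b2@7:R b1@9:R]
Beat 5 (R): throw ball4 h=6 -> lands@11:R; in-air after throw: [b3@6:L b2@7:R b1@9:R b4@11:R]
Beat 6 (L): throw ball3 h=7 -> lands@13:R; in-air after throw: [b2@7:R b1@9:R b4@11:R b3@13:R]
Beat 7 (R): throw ball2 h=1 -> lands@8:L; in-air after throw: [b2@8:L b1@9:R b4@11:R b3@13:R]
Beat 8 (L): throw ball2 h=2 -> lands@10:L; in-air after throw: [b1@9:R b2@10:L b4@11:R b3@13:R]
Beat 9 (R): throw ball1 h=6 -> lands@15:R; in-air after throw: [b2@10:L b4@11:R b3@13:R b1@15:R]
Beat 10 (L): throw ball2 h=7 -> lands@17:R; in-air after throw: [b4@11:R b3@13:R b1@15:R b2@17:R]
Beat 11 (R): throw ball4 h=1 -> lands@12:L; in-air after throw: [b4@12:L b3@13:R b1@15:R b2@17:R]
Beat 12 (L): throw ball4 h=2 -> lands@14:L; in-air after throw: [b3@13:R b4@14:L b1@15:R b2@17:R]
Ball 4: thrown@5 h=6 -> first land @11; rethrown@11 h=1 -> second land @12

Answer: 11 12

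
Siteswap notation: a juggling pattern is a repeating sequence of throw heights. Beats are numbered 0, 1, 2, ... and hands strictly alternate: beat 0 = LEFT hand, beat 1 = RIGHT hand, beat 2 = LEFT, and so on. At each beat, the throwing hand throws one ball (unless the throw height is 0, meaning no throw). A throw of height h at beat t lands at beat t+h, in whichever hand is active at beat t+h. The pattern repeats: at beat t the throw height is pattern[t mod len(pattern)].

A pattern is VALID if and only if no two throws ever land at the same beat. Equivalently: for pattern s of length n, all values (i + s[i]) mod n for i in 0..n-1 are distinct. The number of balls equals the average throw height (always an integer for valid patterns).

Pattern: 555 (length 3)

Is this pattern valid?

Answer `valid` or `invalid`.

i=0: (i + s[i]) mod n = (0 + 5) mod 3 = 2
i=1: (i + s[i]) mod n = (1 + 5) mod 3 = 0
i=2: (i + s[i]) mod n = (2 + 5) mod 3 = 1
Residues: [2, 0, 1], distinct: True

Answer: valid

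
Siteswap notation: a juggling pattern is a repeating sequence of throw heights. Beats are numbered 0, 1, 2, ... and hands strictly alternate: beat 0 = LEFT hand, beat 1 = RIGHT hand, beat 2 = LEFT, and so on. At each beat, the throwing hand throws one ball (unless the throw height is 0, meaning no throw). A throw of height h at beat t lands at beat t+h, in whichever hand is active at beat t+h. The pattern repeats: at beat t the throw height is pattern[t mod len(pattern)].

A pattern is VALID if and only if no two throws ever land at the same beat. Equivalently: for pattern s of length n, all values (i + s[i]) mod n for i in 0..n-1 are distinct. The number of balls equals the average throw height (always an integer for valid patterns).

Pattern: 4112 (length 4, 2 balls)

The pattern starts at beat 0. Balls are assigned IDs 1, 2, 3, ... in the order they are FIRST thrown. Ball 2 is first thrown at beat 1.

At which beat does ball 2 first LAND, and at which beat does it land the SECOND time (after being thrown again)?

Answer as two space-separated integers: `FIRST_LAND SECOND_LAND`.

Beat 0 (L): throw ball1 h=4 -> lands@4:L; in-air after throw: [b1@4:L]
Beat 1 (R): throw ball2 h=1 -> lands@2:L; in-air after throw: [b2@2:L b1@4:L]
Beat 2 (L): throw ball2 h=1 -> lands@3:R; in-air after throw: [b2@3:R b1@4:L]
Beat 3 (R): throw ball2 h=2 -> lands@5:R; in-air after throw: [b1@4:L b2@5:R]
Ball 2: thrown@1 h=1 -> first land @2; rethrown@2 h=1 -> second land @3

Answer: 2 3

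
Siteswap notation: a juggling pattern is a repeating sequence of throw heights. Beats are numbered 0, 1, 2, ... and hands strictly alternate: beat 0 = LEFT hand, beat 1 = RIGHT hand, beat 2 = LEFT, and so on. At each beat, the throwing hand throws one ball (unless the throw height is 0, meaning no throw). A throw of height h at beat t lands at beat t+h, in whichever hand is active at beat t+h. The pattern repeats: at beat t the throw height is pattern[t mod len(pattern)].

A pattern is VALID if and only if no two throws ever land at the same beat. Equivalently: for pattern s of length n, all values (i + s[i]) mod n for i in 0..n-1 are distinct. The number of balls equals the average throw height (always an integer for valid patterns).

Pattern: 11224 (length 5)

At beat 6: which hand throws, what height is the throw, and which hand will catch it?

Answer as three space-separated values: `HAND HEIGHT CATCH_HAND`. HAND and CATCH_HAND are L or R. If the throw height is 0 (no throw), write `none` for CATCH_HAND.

Beat 6: 6 mod 2 = 0, so hand = L
Throw height = pattern[6 mod 5] = pattern[1] = 1
Lands at beat 6+1=7, 7 mod 2 = 1, so catch hand = R

Answer: L 1 R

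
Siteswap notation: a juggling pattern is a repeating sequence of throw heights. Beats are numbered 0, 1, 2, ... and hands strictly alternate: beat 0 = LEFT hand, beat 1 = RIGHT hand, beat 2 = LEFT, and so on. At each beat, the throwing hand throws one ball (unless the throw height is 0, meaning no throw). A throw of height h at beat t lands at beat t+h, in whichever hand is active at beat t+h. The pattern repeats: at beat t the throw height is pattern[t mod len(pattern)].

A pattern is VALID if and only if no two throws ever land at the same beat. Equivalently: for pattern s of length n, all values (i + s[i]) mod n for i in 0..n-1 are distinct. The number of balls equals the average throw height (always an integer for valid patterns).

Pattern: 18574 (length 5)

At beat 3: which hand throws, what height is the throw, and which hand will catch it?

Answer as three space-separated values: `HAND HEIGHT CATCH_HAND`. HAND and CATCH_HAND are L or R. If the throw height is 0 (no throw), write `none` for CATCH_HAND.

Answer: R 7 L

Derivation:
Beat 3: 3 mod 2 = 1, so hand = R
Throw height = pattern[3 mod 5] = pattern[3] = 7
Lands at beat 3+7=10, 10 mod 2 = 0, so catch hand = L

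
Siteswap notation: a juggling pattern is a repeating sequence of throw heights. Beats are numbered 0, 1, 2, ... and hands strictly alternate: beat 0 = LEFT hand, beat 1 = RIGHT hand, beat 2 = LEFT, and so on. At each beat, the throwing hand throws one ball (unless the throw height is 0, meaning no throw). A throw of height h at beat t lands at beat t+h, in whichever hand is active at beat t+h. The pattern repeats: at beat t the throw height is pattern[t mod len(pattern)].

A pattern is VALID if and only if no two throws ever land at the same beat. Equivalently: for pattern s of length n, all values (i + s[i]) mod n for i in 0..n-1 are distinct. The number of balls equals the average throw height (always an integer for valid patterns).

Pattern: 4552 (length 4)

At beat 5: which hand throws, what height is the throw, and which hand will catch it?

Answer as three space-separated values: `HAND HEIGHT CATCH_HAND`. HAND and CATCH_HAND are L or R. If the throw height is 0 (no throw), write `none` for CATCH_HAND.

Beat 5: 5 mod 2 = 1, so hand = R
Throw height = pattern[5 mod 4] = pattern[1] = 5
Lands at beat 5+5=10, 10 mod 2 = 0, so catch hand = L

Answer: R 5 L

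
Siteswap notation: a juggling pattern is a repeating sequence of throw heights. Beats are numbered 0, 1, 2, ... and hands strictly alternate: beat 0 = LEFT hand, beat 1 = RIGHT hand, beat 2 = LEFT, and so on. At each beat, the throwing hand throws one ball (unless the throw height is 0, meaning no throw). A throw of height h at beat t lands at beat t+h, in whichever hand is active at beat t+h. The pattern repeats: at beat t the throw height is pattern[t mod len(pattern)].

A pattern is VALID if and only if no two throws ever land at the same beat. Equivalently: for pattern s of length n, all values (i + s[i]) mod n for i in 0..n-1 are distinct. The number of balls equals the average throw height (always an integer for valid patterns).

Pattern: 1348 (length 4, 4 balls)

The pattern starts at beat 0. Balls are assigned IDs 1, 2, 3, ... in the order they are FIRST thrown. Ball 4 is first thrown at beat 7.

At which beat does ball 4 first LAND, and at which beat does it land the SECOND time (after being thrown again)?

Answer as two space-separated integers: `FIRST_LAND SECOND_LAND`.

Answer: 15 23

Derivation:
Beat 0 (L): throw ball1 h=1 -> lands@1:R; in-air after throw: [b1@1:R]
Beat 1 (R): throw ball1 h=3 -> lands@4:L; in-air after throw: [b1@4:L]
Beat 2 (L): throw ball2 h=4 -> lands@6:L; in-air after throw: [b1@4:L b2@6:L]
Beat 3 (R): throw ball3 h=8 -> lands@11:R; in-air after throw: [b1@4:L b2@6:L b3@11:R]
Beat 4 (L): throw ball1 h=1 -> lands@5:R; in-air after throw: [b1@5:R b2@6:L b3@11:R]
Beat 5 (R): throw ball1 h=3 -> lands@8:L; in-air after throw: [b2@6:L b1@8:L b3@11:R]
Beat 6 (L): throw ball2 h=4 -> lands@10:L; in-air after throw: [b1@8:L b2@10:L b3@11:R]
Beat 7 (R): throw ball4 h=8 -> lands@15:R; in-air after throw: [b1@8:L b2@10:L b3@11:R b4@15:R]
Beat 8 (L): throw ball1 h=1 -> lands@9:R; in-air after throw: [b1@9:R b2@10:L b3@11:R b4@15:R]
Beat 9 (R): throw ball1 h=3 -> lands@12:L; in-air after throw: [b2@10:L b3@11:R b1@12:L b4@15:R]
Beat 10 (L): throw ball2 h=4 -> lands@14:L; in-air after throw: [b3@11:R b1@12:L b2@14:L b4@15:R]
Beat 11 (R): throw ball3 h=8 -> lands@19:R; in-air after throw: [b1@12:L b2@14:L b4@15:R b3@19:R]
Beat 12 (L): throw ball1 h=1 -> lands@13:R; in-air after throw: [b1@13:R b2@14:L b4@15:R b3@19:R]
Beat 13 (R): throw ball1 h=3 -> lands@16:L; in-air after throw: [b2@14:L b4@15:R b1@16:L b3@19:R]
Beat 14 (L): throw ball2 h=4 -> lands@18:L; in-air after throw: [b4@15:R b1@16:L b2@18:L b3@19:R]
Beat 15 (R): throw ball4 h=8 -> lands@23:R; in-air after throw: [b1@16:L b2@18:L b3@19:R b4@23:R]
Beat 16 (L): throw ball1 h=1 -> lands@17:R; in-air after throw: [b1@17:R b2@18:L b3@19:R b4@23:R]
Beat 17 (R): throw ball1 h=3 -> lands@20:L; in-air after throw: [b2@18:L b3@19:R b1@20:L b4@23:R]
Beat 18 (L): throw ball2 h=4 -> lands@22:L; in-air after throw: [b3@19:R b1@20:L b2@22:L b4@23:R]
Ball 4: thrown@7 h=8 -> first land @15; rethrown@15 h=8 -> second land @23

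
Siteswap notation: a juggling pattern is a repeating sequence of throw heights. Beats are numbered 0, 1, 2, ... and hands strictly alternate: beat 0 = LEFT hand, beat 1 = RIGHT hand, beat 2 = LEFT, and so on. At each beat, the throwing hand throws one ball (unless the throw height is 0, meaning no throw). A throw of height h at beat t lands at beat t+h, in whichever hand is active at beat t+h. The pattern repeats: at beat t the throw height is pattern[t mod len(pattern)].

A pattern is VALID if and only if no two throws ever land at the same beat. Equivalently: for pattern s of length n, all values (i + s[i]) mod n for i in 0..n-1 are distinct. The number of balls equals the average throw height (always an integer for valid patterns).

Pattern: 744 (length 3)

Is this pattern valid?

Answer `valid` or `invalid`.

i=0: (i + s[i]) mod n = (0 + 7) mod 3 = 1
i=1: (i + s[i]) mod n = (1 + 4) mod 3 = 2
i=2: (i + s[i]) mod n = (2 + 4) mod 3 = 0
Residues: [1, 2, 0], distinct: True

Answer: valid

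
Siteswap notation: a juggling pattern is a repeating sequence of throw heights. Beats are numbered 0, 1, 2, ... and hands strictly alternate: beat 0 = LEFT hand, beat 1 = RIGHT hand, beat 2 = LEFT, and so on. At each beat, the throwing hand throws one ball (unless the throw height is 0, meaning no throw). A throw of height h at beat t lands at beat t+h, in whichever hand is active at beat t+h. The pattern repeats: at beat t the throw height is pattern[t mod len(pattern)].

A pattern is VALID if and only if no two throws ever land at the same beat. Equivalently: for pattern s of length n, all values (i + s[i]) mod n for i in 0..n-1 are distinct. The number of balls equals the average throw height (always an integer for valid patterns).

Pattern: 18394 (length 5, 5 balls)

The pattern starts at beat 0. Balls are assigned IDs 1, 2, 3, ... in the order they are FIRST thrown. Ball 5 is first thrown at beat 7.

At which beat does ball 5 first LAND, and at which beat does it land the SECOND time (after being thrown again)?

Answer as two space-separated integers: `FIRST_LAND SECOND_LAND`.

Beat 0 (L): throw ball1 h=1 -> lands@1:R; in-air after throw: [b1@1:R]
Beat 1 (R): throw ball1 h=8 -> lands@9:R; in-air after throw: [b1@9:R]
Beat 2 (L): throw ball2 h=3 -> lands@5:R; in-air after throw: [b2@5:R b1@9:R]
Beat 3 (R): throw ball3 h=9 -> lands@12:L; in-air after throw: [b2@5:R b1@9:R b3@12:L]
Beat 4 (L): throw ball4 h=4 -> lands@8:L; in-air after throw: [b2@5:R b4@8:L b1@9:R b3@12:L]
Beat 5 (R): throw ball2 h=1 -> lands@6:L; in-air after throw: [b2@6:L b4@8:L b1@9:R b3@12:L]
Beat 6 (L): throw ball2 h=8 -> lands@14:L; in-air after throw: [b4@8:L b1@9:R b3@12:L b2@14:L]
Beat 7 (R): throw ball5 h=3 -> lands@10:L; in-air after throw: [b4@8:L b1@9:R b5@10:L b3@12:L b2@14:L]
Beat 8 (L): throw ball4 h=9 -> lands@17:R; in-air after throw: [b1@9:R b5@10:L b3@12:L b2@14:L b4@17:R]
Beat 9 (R): throw ball1 h=4 -> lands@13:R; in-air after throw: [b5@10:L b3@12:L b1@13:R b2@14:L b4@17:R]
Beat 10 (L): throw ball5 h=1 -> lands@11:R; in-air after throw: [b5@11:R b3@12:L b1@13:R b2@14:L b4@17:R]
Beat 11 (R): throw ball5 h=8 -> lands@19:R; in-air after throw: [b3@12:L b1@13:R b2@14:L b4@17:R b5@19:R]
Ball 5: thrown@7 h=3 -> first land @10; rethrown@10 h=1 -> second land @11

Answer: 10 11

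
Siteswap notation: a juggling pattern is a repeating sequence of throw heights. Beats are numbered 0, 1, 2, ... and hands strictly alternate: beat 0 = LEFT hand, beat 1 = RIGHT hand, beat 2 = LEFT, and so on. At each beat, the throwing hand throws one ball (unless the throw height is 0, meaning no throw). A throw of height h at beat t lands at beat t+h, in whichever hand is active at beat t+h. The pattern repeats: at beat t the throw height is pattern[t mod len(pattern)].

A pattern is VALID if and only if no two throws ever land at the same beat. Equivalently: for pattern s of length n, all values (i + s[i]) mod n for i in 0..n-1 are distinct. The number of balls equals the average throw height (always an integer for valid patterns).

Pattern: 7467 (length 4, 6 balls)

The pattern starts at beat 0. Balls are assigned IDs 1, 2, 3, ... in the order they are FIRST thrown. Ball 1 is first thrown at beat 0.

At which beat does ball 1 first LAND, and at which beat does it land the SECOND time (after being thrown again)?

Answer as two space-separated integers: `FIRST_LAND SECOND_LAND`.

Beat 0 (L): throw ball1 h=7 -> lands@7:R; in-air after throw: [b1@7:R]
Beat 1 (R): throw ball2 h=4 -> lands@5:R; in-air after throw: [b2@5:R b1@7:R]
Beat 2 (L): throw ball3 h=6 -> lands@8:L; in-air after throw: [b2@5:R b1@7:R b3@8:L]
Beat 3 (R): throw ball4 h=7 -> lands@10:L; in-air after throw: [b2@5:R b1@7:R b3@8:L b4@10:L]
Beat 4 (L): throw ball5 h=7 -> lands@11:R; in-air after throw: [b2@5:R b1@7:R b3@8:L b4@10:L b5@11:R]
Beat 5 (R): throw ball2 h=4 -> lands@9:R; in-air after throw: [b1@7:R b3@8:L b2@9:R b4@10:L b5@11:R]
Beat 6 (L): throw ball6 h=6 -> lands@12:L; in-air after throw: [b1@7:R b3@8:L b2@9:R b4@10:L b5@11:R b6@12:L]
Beat 7 (R): throw ball1 h=7 -> lands@14:L; in-air after throw: [b3@8:L b2@9:R b4@10:L b5@11:R b6@12:L b1@14:L]
Beat 8 (L): throw ball3 h=7 -> lands@15:R; in-air after throw: [b2@9:R b4@10:L b5@11:R b6@12:L b1@14:L b3@15:R]
Beat 9 (R): throw ball2 h=4 -> lands@13:R; in-air after throw: [b4@10:L b5@11:R b6@12:L b2@13:R b1@14:L b3@15:R]
Beat 10 (L): throw ball4 h=6 -> lands@16:L; in-air after throw: [b5@11:R b6@12:L b2@13:R b1@14:L b3@15:R b4@16:L]
Beat 11 (R): throw ball5 h=7 -> lands@18:L; in-air after throw: [b6@12:L b2@13:R b1@14:L b3@15:R b4@16:L b5@18:L]
Ball 1: thrown@0 h=7 -> first land @7; rethrown@7 h=7 -> second land @14

Answer: 7 14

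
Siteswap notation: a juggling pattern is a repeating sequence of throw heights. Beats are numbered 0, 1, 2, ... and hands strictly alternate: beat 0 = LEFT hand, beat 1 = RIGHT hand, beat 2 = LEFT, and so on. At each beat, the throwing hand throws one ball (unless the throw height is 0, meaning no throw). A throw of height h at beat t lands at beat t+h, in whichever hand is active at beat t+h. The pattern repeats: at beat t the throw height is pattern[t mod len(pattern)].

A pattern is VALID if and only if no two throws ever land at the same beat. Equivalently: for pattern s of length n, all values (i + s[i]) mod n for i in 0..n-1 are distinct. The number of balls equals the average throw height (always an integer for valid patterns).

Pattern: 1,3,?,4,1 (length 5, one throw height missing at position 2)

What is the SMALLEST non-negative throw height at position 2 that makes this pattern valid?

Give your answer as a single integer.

i=0: (0 + 1) mod 5 = 1
i=1: (1 + 3) mod 5 = 4
i=2: s[i]=? (unknown)
i=3: (3 + 4) mod 5 = 2
i=4: (4 + 1) mod 5 = 0
Known residues: [0, 1, 2, 4]; need a permutation of 0..4, so missing residue r = 3
Need (2 + s) mod 5 = 3; smallest s = (3 - 2) mod 5 = 1

Answer: 1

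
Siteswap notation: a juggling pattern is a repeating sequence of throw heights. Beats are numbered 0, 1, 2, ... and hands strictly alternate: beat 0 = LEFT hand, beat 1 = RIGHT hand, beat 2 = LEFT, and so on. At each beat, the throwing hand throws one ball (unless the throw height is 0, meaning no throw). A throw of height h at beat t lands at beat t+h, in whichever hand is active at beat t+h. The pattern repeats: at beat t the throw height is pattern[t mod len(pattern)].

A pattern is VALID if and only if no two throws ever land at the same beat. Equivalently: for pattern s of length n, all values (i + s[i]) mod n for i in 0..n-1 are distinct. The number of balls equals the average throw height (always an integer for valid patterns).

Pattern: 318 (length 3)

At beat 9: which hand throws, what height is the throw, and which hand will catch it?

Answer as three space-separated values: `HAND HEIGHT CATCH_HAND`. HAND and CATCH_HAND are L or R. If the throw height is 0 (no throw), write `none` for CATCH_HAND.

Answer: R 3 L

Derivation:
Beat 9: 9 mod 2 = 1, so hand = R
Throw height = pattern[9 mod 3] = pattern[0] = 3
Lands at beat 9+3=12, 12 mod 2 = 0, so catch hand = L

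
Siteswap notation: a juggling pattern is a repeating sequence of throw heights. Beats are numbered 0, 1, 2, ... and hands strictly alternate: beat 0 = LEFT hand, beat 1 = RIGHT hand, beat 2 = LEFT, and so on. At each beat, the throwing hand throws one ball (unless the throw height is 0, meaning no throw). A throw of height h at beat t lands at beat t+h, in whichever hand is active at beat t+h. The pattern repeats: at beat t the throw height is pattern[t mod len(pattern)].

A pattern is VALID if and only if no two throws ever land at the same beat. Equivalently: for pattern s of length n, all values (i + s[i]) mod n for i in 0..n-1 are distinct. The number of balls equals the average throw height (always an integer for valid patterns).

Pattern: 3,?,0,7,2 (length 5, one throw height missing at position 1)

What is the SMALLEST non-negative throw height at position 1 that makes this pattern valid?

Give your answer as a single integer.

i=0: (0 + 3) mod 5 = 3
i=1: s[i]=? (unknown)
i=2: (2 + 0) mod 5 = 2
i=3: (3 + 7) mod 5 = 0
i=4: (4 + 2) mod 5 = 1
Known residues: [0, 1, 2, 3]; need a permutation of 0..4, so missing residue r = 4
Need (1 + s) mod 5 = 4; smallest s = (4 - 1) mod 5 = 3

Answer: 3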